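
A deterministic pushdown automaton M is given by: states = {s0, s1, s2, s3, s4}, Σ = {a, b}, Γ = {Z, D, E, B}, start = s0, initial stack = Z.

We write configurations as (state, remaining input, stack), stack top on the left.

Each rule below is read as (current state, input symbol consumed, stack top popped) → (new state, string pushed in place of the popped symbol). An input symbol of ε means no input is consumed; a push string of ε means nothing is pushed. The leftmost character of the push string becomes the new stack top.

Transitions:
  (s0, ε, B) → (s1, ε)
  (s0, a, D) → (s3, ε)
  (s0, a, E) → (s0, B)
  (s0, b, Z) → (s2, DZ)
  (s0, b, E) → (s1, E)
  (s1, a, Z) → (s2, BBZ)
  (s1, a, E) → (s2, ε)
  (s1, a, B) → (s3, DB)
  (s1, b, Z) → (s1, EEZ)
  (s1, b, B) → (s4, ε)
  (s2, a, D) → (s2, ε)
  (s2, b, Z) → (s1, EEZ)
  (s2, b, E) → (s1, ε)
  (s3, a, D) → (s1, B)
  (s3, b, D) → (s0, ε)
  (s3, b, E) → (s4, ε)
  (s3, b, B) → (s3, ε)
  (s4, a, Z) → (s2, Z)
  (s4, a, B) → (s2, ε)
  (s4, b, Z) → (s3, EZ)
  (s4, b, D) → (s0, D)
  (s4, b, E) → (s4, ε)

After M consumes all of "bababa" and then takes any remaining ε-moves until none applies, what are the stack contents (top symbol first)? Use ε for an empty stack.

(s0, bababa, Z)
  read b, top Z: go to s2, push DZ → (s2, ababa, DZ)
  read a, top D: go to s2, push ε → (s2, baba, Z)
  read b, top Z: go to s1, push EEZ → (s1, aba, EEZ)
  read a, top E: go to s2, push ε → (s2, ba, EZ)
  read b, top E: go to s1, push ε → (s1, a, Z)
  read a, top Z: go to s2, push BBZ → (s2, ε, BBZ)
All input consumed in state s2 with stack BBZ.

BBZ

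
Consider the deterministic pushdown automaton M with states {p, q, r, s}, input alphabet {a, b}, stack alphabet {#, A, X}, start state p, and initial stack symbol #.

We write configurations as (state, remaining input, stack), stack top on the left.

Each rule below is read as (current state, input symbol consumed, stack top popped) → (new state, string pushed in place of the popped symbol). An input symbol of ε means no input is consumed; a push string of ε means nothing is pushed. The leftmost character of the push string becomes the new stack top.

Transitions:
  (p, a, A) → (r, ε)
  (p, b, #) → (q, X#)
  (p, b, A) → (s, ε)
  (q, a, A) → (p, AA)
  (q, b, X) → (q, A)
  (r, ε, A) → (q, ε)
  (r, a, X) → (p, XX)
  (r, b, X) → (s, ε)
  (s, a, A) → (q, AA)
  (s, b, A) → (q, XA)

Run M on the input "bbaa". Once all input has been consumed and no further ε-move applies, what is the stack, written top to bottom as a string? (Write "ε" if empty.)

(p, bbaa, #)
  read b, top #: go to q, push X# → (q, baa, X#)
  read b, top X: go to q, push A → (q, aa, A#)
  read a, top A: go to p, push AA → (p, a, AA#)
  read a, top A: go to r, push ε → (r, ε, A#)
  ε-move, top A: go to q, push ε → (q, ε, #)
All input consumed in state q with stack #.

#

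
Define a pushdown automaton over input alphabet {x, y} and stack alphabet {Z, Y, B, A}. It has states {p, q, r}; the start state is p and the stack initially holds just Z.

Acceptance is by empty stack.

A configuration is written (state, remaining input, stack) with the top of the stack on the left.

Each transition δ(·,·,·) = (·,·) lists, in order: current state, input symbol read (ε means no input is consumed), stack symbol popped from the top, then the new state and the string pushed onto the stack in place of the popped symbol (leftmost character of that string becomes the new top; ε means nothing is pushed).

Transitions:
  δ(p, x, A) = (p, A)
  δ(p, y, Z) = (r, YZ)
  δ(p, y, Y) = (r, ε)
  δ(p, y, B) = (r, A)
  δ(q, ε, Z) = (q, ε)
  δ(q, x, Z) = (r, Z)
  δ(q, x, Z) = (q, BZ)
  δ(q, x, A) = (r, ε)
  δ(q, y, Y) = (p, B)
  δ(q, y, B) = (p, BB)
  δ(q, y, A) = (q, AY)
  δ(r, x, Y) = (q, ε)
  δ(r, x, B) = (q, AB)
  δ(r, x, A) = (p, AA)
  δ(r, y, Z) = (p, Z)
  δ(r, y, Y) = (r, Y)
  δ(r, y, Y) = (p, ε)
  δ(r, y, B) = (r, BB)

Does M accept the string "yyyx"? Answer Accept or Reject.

Accept

One accepting computation: (p, yyyx, Z) ⊢ (r, yyx, YZ) ⊢ (r, yx, YZ) ⊢ (r, x, YZ) ⊢ (q, ε, Z) ⊢ (q, ε, ε)
All input consumed and the stack is empty.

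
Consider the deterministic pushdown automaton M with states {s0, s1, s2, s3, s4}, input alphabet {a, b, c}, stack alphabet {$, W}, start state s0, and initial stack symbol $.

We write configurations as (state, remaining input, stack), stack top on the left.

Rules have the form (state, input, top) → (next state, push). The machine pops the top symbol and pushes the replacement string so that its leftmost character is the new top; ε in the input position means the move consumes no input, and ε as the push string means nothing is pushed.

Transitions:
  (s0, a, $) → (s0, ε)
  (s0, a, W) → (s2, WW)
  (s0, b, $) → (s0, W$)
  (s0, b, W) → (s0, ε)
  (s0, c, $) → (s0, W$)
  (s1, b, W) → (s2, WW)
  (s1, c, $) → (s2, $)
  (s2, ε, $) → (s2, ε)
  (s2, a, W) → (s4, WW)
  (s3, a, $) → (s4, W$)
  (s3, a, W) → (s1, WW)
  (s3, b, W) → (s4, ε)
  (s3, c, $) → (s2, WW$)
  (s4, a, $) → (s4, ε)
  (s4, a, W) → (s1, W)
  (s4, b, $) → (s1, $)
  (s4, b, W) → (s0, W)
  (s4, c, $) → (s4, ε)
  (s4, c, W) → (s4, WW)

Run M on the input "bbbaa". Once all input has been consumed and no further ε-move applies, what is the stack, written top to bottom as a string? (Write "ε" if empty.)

WWW$

(s0, bbbaa, $)
  read b, top $: go to s0, push W$ → (s0, bbaa, W$)
  read b, top W: go to s0, push ε → (s0, baa, $)
  read b, top $: go to s0, push W$ → (s0, aa, W$)
  read a, top W: go to s2, push WW → (s2, a, WW$)
  read a, top W: go to s4, push WW → (s4, ε, WWW$)
All input consumed in state s4 with stack WWW$.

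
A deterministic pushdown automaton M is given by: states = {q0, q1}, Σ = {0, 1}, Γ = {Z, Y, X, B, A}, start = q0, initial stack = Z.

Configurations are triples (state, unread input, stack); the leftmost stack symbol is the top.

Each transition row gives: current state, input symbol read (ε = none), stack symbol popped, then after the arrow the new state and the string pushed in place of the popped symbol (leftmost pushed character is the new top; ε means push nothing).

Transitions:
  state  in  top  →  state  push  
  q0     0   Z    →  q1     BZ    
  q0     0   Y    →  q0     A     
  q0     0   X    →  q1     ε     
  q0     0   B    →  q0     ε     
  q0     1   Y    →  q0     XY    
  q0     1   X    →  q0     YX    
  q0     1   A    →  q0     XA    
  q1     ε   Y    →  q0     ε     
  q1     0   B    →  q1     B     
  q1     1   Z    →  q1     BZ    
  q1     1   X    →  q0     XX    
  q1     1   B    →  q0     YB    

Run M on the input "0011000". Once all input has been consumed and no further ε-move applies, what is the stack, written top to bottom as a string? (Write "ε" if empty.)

(q0, 0011000, Z)
  read 0, top Z: go to q1, push BZ → (q1, 011000, BZ)
  read 0, top B: go to q1, push B → (q1, 11000, BZ)
  read 1, top B: go to q0, push YB → (q0, 1000, YBZ)
  read 1, top Y: go to q0, push XY → (q0, 000, XYBZ)
  read 0, top X: go to q1, push ε → (q1, 00, YBZ)
  ε-move, top Y: go to q0, push ε → (q0, 00, BZ)
  read 0, top B: go to q0, push ε → (q0, 0, Z)
  read 0, top Z: go to q1, push BZ → (q1, ε, BZ)
All input consumed in state q1 with stack BZ.

BZ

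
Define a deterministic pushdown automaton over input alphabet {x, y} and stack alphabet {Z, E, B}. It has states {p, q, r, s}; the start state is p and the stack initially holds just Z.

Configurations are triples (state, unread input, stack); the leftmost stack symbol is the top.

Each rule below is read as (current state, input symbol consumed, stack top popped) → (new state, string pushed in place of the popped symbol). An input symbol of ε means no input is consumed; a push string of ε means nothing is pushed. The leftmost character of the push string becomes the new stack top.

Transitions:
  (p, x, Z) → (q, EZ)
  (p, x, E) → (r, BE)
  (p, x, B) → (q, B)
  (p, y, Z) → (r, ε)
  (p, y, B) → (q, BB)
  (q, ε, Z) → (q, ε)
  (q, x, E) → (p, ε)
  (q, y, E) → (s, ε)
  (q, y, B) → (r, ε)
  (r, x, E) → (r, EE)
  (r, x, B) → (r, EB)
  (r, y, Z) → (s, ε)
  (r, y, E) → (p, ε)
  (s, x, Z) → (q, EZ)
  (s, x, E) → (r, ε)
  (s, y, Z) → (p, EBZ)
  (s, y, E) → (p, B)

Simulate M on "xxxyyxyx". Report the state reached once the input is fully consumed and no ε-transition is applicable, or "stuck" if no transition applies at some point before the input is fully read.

stuck

(p, xxxyyxyx, Z)
  read x, top Z: go to q, push EZ → (q, xxyyxyx, EZ)
  read x, top E: go to p, push ε → (p, xyyxyx, Z)
  read x, top Z: go to q, push EZ → (q, yyxyx, EZ)
  read y, top E: go to s, push ε → (s, yxyx, Z)
  read y, top Z: go to p, push EBZ → (p, xyx, EBZ)
  read x, top E: go to r, push BE → (r, yx, BEBZ)
No transition for (r, y, top B); M blocks with input yx remaining.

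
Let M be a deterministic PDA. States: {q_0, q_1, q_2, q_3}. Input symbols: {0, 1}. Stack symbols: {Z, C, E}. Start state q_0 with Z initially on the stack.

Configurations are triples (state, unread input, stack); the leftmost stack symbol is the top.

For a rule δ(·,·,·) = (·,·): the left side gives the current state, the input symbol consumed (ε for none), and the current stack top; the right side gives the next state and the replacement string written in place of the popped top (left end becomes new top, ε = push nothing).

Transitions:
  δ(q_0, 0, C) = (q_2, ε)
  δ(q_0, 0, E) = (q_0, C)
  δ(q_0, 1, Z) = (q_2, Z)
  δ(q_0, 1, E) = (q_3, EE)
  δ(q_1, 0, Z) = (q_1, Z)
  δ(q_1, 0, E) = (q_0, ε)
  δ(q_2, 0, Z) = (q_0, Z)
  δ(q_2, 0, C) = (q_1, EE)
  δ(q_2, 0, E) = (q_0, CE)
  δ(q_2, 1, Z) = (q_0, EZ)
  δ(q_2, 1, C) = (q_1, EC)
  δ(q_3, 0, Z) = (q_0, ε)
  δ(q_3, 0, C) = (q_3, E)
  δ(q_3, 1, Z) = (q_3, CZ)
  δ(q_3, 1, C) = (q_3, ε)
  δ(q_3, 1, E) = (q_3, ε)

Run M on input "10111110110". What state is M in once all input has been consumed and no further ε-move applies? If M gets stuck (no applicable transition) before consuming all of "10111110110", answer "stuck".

stuck

(q_0, 10111110110, Z) ⊢ (q_2, 0111110110, Z) ⊢ (q_0, 111110110, Z) ⊢ (q_2, 11110110, Z) ⊢ (q_0, 1110110, EZ) ⊢ (q_3, 110110, EEZ) ⊢ (q_3, 10110, EZ) ⊢ (q_3, 0110, Z) ⊢ (q_0, 110, ε)
No transition for (q_0, 1, top ε); M blocks with input 110 remaining.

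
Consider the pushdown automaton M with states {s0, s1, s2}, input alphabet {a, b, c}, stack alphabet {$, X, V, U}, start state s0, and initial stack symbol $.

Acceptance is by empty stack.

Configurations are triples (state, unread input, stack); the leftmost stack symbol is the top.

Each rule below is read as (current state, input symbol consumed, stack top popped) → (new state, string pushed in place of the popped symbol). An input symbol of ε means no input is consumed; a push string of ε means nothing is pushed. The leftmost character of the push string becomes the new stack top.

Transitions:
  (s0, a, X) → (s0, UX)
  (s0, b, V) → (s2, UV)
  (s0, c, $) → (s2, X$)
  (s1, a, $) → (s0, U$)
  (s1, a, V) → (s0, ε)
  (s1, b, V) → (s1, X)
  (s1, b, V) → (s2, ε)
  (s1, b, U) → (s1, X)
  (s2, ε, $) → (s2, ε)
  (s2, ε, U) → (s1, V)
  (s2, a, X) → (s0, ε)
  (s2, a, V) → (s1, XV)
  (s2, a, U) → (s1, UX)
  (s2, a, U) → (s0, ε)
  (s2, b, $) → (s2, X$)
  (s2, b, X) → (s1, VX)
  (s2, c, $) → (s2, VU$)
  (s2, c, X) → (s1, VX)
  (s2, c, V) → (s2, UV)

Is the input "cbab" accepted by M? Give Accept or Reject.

Reject

No computation consumes all input and empties the stack.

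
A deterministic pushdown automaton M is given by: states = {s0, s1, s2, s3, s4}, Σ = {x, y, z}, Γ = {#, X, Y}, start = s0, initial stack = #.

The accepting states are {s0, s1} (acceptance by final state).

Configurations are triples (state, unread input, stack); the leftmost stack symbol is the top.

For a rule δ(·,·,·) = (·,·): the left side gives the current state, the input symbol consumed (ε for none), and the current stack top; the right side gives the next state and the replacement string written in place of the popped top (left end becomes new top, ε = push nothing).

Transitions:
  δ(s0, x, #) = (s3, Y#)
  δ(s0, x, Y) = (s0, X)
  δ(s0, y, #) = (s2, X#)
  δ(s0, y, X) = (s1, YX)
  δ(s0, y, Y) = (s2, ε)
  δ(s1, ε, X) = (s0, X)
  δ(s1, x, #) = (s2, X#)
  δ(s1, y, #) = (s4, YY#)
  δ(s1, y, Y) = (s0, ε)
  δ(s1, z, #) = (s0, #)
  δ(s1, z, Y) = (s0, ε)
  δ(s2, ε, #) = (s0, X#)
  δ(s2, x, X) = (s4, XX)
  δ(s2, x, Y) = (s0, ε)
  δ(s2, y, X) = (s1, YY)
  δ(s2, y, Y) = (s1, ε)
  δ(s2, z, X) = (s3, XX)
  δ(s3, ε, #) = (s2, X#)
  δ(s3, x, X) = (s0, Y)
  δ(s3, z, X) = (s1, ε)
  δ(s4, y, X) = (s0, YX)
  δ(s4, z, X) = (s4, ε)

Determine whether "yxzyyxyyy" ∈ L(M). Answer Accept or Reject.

(s0, yxzyyxyyy, #)
  read y, top #: go to s2, push X# → (s2, xzyyxyyy, X#)
  read x, top X: go to s4, push XX → (s4, zyyxyyy, XX#)
  read z, top X: go to s4, push ε → (s4, yyxyyy, X#)
  read y, top X: go to s0, push YX → (s0, yxyyy, YX#)
  read y, top Y: go to s2, push ε → (s2, xyyy, X#)
  read x, top X: go to s4, push XX → (s4, yyy, XX#)
  read y, top X: go to s0, push YX → (s0, yy, YXX#)
  read y, top Y: go to s2, push ε → (s2, y, XX#)
  read y, top X: go to s1, push YY → (s1, ε, YYX#)
All input consumed; state s1 ∈ F.

Accept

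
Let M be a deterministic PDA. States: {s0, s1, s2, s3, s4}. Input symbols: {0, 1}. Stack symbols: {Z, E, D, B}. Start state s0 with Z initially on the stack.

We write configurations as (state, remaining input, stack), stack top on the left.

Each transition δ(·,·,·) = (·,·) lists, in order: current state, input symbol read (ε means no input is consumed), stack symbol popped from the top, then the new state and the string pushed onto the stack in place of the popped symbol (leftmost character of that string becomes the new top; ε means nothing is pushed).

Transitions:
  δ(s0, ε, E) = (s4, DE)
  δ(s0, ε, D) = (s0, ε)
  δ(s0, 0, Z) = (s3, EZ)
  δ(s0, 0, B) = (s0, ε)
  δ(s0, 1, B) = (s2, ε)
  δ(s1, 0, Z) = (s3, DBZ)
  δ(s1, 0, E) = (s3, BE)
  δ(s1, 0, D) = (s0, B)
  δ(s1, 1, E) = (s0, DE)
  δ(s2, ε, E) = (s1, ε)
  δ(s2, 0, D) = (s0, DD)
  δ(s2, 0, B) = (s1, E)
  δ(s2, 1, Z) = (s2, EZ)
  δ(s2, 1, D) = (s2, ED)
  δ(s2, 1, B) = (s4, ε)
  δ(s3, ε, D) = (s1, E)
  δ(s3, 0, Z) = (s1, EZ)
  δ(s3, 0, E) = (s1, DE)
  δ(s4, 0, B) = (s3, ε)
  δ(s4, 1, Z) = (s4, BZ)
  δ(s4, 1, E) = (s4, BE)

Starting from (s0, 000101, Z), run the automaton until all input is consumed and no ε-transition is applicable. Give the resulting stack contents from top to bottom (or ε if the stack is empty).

DEBZ

(s0, 000101, Z) ⊢ (s3, 00101, EZ) ⊢ (s1, 0101, DEZ) ⊢ (s0, 101, BEZ) ⊢ (s2, 01, EZ) ⊢ (s1, 01, Z) ⊢ (s3, 1, DBZ) ⊢ (s1, 1, EBZ) ⊢ (s0, ε, DEBZ) ⊢ (s0, ε, EBZ) ⊢ (s4, ε, DEBZ)
All input consumed in state s4 with stack DEBZ.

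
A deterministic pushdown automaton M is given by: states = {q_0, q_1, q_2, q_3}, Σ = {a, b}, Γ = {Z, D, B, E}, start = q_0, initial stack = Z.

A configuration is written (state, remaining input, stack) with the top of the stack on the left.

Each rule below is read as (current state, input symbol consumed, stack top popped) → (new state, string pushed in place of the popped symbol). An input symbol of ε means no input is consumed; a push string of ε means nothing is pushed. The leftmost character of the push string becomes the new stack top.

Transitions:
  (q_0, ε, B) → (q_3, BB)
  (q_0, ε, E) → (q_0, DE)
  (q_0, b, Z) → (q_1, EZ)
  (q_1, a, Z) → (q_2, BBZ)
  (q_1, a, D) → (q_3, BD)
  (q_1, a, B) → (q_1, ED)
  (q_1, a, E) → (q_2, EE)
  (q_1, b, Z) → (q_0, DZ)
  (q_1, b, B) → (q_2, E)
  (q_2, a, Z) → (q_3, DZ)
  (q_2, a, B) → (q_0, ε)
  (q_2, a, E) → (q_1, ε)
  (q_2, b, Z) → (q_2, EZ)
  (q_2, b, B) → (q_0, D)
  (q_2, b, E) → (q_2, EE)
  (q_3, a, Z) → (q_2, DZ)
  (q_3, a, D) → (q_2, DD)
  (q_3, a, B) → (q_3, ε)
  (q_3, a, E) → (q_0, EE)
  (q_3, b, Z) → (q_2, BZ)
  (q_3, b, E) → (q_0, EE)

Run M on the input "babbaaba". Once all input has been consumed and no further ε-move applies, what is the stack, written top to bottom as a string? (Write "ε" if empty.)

EEEEZ

(q_0, babbaaba, Z)
  read b, top Z: go to q_1, push EZ → (q_1, abbaaba, EZ)
  read a, top E: go to q_2, push EE → (q_2, bbaaba, EEZ)
  read b, top E: go to q_2, push EE → (q_2, baaba, EEEZ)
  read b, top E: go to q_2, push EE → (q_2, aaba, EEEEZ)
  read a, top E: go to q_1, push ε → (q_1, aba, EEEZ)
  read a, top E: go to q_2, push EE → (q_2, ba, EEEEZ)
  read b, top E: go to q_2, push EE → (q_2, a, EEEEEZ)
  read a, top E: go to q_1, push ε → (q_1, ε, EEEEZ)
All input consumed in state q_1 with stack EEEEZ.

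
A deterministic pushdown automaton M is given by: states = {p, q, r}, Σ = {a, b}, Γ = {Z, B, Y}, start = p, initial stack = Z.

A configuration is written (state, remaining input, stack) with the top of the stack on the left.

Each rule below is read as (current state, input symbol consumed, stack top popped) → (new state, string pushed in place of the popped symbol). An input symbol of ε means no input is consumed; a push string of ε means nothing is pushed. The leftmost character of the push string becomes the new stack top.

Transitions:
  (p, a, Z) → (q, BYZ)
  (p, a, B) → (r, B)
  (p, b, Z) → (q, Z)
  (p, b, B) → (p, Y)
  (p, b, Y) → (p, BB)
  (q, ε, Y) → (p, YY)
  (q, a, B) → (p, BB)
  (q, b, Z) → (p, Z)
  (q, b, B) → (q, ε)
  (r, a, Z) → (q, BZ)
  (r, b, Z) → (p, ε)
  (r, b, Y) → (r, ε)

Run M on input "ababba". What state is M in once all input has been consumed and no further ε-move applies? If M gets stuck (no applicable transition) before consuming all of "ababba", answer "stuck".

stuck

(p, ababba, Z) ⊢ (q, babba, BYZ) ⊢ (q, abba, YZ) ⊢ (p, abba, YYZ)
No transition for (p, a, top Y); M blocks with input abba remaining.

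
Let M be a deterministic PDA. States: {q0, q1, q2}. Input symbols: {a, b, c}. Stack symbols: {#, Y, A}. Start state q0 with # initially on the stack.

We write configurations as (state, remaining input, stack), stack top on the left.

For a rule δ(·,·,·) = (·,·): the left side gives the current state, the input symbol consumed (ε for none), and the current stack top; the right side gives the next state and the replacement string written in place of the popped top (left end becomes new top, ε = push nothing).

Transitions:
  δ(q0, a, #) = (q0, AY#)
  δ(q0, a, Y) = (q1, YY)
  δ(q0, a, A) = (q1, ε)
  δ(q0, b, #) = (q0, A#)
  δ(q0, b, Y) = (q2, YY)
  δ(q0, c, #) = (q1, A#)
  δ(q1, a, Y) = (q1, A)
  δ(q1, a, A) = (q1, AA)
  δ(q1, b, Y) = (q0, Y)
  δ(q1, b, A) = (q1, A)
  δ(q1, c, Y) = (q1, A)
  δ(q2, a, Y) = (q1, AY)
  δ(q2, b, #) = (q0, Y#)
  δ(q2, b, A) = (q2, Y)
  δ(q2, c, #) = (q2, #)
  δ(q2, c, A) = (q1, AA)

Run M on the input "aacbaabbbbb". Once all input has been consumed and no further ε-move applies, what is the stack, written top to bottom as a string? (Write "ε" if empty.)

(q0, aacbaabbbbb, #)
  read a, top #: go to q0, push AY# → (q0, acbaabbbbb, AY#)
  read a, top A: go to q1, push ε → (q1, cbaabbbbb, Y#)
  read c, top Y: go to q1, push A → (q1, baabbbbb, A#)
  read b, top A: go to q1, push A → (q1, aabbbbb, A#)
  read a, top A: go to q1, push AA → (q1, abbbbb, AA#)
  read a, top A: go to q1, push AA → (q1, bbbbb, AAA#)
  read b, top A: go to q1, push A → (q1, bbbb, AAA#)
  read b, top A: go to q1, push A → (q1, bbb, AAA#)
  read b, top A: go to q1, push A → (q1, bb, AAA#)
  read b, top A: go to q1, push A → (q1, b, AAA#)
  read b, top A: go to q1, push A → (q1, ε, AAA#)
All input consumed in state q1 with stack AAA#.

AAA#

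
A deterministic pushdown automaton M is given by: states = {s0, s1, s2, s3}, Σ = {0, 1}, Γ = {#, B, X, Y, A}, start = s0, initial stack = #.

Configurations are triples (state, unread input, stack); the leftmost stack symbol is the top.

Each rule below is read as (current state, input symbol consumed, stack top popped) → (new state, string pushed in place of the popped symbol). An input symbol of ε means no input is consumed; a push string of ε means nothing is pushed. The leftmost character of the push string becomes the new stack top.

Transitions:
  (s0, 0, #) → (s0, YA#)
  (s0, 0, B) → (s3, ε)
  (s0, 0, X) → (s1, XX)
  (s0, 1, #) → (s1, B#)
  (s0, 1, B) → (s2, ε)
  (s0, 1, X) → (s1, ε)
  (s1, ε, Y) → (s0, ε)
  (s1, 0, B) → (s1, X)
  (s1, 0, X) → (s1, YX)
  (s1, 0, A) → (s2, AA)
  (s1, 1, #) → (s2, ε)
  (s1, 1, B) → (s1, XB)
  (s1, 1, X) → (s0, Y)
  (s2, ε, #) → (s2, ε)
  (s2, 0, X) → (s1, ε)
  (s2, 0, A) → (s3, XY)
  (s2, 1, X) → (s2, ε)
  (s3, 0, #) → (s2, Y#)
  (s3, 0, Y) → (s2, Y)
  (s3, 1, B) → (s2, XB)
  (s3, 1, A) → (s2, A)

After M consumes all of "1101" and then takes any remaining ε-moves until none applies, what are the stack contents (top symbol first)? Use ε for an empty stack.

(s0, 1101, #)
  read 1, top #: go to s1, push B# → (s1, 101, B#)
  read 1, top B: go to s1, push XB → (s1, 01, XB#)
  read 0, top X: go to s1, push YX → (s1, 1, YXB#)
  ε-move, top Y: go to s0, push ε → (s0, 1, XB#)
  read 1, top X: go to s1, push ε → (s1, ε, B#)
All input consumed in state s1 with stack B#.

B#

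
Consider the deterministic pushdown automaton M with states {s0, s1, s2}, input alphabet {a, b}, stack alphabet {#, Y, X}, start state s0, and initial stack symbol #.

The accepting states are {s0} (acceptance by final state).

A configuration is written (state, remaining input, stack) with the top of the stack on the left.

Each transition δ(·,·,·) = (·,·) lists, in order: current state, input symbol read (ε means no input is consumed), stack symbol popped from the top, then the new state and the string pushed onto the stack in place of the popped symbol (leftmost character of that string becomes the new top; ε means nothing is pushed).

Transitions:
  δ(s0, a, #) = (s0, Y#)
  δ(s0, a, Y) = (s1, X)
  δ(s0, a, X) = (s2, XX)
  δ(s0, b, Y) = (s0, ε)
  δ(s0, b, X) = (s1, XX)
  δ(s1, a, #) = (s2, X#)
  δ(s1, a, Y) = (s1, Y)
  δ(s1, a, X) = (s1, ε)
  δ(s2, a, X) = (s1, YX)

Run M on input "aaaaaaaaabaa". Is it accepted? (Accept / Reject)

Reject

(s0, aaaaaaaaabaa, #)
  read a, top #: go to s0, push Y# → (s0, aaaaaaaabaa, Y#)
  read a, top Y: go to s1, push X → (s1, aaaaaaabaa, X#)
  read a, top X: go to s1, push ε → (s1, aaaaaabaa, #)
  read a, top #: go to s2, push X# → (s2, aaaaabaa, X#)
  read a, top X: go to s1, push YX → (s1, aaaabaa, YX#)
  read a, top Y: go to s1, push Y → (s1, aaabaa, YX#)
  read a, top Y: go to s1, push Y → (s1, aabaa, YX#)
  read a, top Y: go to s1, push Y → (s1, abaa, YX#)
  read a, top Y: go to s1, push Y → (s1, baa, YX#)
No transition applies at (s1, baa, YX#); input not fully consumed.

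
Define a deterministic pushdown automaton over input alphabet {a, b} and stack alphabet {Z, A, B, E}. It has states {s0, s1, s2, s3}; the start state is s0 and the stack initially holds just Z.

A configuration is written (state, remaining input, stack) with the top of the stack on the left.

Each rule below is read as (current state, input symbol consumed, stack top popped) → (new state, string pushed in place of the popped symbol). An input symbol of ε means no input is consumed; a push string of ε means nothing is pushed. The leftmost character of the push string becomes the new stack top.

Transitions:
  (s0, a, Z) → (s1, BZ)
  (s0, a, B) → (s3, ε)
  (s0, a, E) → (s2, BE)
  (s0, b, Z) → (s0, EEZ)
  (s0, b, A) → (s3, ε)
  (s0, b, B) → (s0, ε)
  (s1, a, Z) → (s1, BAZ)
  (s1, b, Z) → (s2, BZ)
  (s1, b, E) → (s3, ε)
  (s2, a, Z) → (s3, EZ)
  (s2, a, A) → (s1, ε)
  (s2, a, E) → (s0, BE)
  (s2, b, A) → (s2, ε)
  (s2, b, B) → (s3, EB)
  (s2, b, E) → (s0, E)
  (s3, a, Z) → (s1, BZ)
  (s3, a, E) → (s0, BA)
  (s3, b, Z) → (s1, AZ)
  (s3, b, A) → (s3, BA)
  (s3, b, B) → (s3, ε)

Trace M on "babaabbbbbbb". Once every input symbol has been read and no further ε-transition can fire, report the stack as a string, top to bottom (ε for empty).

(s0, babaabbbbbbb, Z)
  read b, top Z: go to s0, push EEZ → (s0, abaabbbbbbb, EEZ)
  read a, top E: go to s2, push BE → (s2, baabbbbbbb, BEEZ)
  read b, top B: go to s3, push EB → (s3, aabbbbbbb, EBEEZ)
  read a, top E: go to s0, push BA → (s0, abbbbbbb, BABEEZ)
  read a, top B: go to s3, push ε → (s3, bbbbbbb, ABEEZ)
  read b, top A: go to s3, push BA → (s3, bbbbbb, BABEEZ)
  read b, top B: go to s3, push ε → (s3, bbbbb, ABEEZ)
  read b, top A: go to s3, push BA → (s3, bbbb, BABEEZ)
  read b, top B: go to s3, push ε → (s3, bbb, ABEEZ)
  read b, top A: go to s3, push BA → (s3, bb, BABEEZ)
  read b, top B: go to s3, push ε → (s3, b, ABEEZ)
  read b, top A: go to s3, push BA → (s3, ε, BABEEZ)
All input consumed in state s3 with stack BABEEZ.

BABEEZ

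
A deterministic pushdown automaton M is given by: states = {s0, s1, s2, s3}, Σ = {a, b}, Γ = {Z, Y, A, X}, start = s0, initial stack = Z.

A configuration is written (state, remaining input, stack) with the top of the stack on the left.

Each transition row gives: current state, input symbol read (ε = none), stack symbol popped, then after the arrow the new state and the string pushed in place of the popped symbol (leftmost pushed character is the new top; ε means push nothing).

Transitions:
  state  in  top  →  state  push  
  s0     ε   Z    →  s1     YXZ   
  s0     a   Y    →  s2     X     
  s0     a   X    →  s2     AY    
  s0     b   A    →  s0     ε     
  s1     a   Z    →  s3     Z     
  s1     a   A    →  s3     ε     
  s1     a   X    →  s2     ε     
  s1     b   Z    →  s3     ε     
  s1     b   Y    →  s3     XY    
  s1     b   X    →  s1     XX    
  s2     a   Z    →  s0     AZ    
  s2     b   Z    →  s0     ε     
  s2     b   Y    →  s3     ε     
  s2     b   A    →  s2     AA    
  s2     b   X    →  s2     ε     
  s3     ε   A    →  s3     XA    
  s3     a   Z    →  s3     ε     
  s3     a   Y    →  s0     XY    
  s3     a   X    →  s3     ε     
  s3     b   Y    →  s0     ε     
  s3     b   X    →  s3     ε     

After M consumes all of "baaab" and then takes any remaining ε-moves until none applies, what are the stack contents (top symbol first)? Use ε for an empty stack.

(s0, baaab, Z)
  ε-move, top Z: go to s1, push YXZ → (s1, baaab, YXZ)
  read b, top Y: go to s3, push XY → (s3, aaab, XYXZ)
  read a, top X: go to s3, push ε → (s3, aab, YXZ)
  read a, top Y: go to s0, push XY → (s0, ab, XYXZ)
  read a, top X: go to s2, push AY → (s2, b, AYYXZ)
  read b, top A: go to s2, push AA → (s2, ε, AAYYXZ)
All input consumed in state s2 with stack AAYYXZ.

AAYYXZ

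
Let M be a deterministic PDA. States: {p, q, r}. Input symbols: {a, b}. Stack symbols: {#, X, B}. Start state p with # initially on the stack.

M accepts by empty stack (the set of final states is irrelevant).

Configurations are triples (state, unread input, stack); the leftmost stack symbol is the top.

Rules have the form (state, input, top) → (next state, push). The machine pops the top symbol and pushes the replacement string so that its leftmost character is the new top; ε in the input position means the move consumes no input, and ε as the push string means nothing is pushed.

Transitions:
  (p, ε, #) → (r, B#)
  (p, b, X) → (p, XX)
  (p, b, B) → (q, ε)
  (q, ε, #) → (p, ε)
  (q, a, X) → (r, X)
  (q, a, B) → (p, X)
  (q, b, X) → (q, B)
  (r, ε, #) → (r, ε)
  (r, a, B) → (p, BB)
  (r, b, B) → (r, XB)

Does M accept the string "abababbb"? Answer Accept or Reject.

(p, abababbb, #) ⊢ (r, abababbb, B#) ⊢ (p, bababbb, BB#) ⊢ (q, ababbb, B#) ⊢ (p, babbb, X#) ⊢ (p, abbb, XX#)
No transition applies at (p, abbb, XX#); input not fully consumed.

Reject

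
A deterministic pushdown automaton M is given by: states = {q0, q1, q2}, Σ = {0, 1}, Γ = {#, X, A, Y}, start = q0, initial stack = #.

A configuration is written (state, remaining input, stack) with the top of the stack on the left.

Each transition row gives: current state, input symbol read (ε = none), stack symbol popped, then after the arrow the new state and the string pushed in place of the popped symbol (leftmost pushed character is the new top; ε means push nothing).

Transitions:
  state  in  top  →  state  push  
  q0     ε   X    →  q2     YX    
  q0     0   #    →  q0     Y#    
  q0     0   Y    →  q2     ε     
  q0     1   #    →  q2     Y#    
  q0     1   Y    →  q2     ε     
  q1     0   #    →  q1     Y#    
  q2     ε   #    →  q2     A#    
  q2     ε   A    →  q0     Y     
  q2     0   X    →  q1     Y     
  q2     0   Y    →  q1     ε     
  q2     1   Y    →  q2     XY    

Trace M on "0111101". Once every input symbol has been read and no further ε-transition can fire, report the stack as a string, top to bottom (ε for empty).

Y#

(q0, 0111101, #)
  read 0, top #: go to q0, push Y# → (q0, 111101, Y#)
  read 1, top Y: go to q2, push ε → (q2, 11101, #)
  ε-move, top #: go to q2, push A# → (q2, 11101, A#)
  ε-move, top A: go to q0, push Y → (q0, 11101, Y#)
  read 1, top Y: go to q2, push ε → (q2, 1101, #)
  ε-move, top #: go to q2, push A# → (q2, 1101, A#)
  ε-move, top A: go to q0, push Y → (q0, 1101, Y#)
  read 1, top Y: go to q2, push ε → (q2, 101, #)
  ε-move, top #: go to q2, push A# → (q2, 101, A#)
  ε-move, top A: go to q0, push Y → (q0, 101, Y#)
  read 1, top Y: go to q2, push ε → (q2, 01, #)
  ε-move, top #: go to q2, push A# → (q2, 01, A#)
  ε-move, top A: go to q0, push Y → (q0, 01, Y#)
  read 0, top Y: go to q2, push ε → (q2, 1, #)
  ε-move, top #: go to q2, push A# → (q2, 1, A#)
  ε-move, top A: go to q0, push Y → (q0, 1, Y#)
  read 1, top Y: go to q2, push ε → (q2, ε, #)
  ε-move, top #: go to q2, push A# → (q2, ε, A#)
  ε-move, top A: go to q0, push Y → (q0, ε, Y#)
All input consumed in state q0 with stack Y#.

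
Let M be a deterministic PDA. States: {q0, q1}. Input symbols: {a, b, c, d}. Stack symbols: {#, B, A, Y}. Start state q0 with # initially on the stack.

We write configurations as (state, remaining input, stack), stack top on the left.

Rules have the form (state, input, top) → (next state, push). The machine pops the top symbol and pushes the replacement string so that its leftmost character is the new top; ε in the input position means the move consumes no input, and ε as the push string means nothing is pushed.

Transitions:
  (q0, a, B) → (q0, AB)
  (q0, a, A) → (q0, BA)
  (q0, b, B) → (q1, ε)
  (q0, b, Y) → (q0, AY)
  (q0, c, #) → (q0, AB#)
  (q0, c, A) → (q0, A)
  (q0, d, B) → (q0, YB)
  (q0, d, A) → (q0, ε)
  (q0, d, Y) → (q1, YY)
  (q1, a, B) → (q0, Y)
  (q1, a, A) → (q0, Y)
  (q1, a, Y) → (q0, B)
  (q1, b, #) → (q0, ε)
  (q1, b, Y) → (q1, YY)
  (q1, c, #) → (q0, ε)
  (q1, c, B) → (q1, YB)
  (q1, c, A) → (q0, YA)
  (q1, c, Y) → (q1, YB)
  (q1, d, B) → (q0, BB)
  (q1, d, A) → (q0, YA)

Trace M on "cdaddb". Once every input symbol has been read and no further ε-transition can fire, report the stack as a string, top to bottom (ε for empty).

AYB#

(q0, cdaddb, #)
  read c, top #: go to q0, push AB# → (q0, daddb, AB#)
  read d, top A: go to q0, push ε → (q0, addb, B#)
  read a, top B: go to q0, push AB → (q0, ddb, AB#)
  read d, top A: go to q0, push ε → (q0, db, B#)
  read d, top B: go to q0, push YB → (q0, b, YB#)
  read b, top Y: go to q0, push AY → (q0, ε, AYB#)
All input consumed in state q0 with stack AYB#.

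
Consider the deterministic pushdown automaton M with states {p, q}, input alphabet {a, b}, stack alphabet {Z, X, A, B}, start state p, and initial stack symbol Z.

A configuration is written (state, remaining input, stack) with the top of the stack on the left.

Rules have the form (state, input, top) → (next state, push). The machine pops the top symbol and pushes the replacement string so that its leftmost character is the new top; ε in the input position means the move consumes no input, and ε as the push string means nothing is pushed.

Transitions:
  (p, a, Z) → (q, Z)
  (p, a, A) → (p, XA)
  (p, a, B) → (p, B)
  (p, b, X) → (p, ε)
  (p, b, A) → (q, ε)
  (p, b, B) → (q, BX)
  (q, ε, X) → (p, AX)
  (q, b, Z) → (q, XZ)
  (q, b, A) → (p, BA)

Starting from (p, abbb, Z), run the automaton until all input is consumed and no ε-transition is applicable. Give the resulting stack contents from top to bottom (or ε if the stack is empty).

(p, abbb, Z)
  read a, top Z: go to q, push Z → (q, bbb, Z)
  read b, top Z: go to q, push XZ → (q, bb, XZ)
  ε-move, top X: go to p, push AX → (p, bb, AXZ)
  read b, top A: go to q, push ε → (q, b, XZ)
  ε-move, top X: go to p, push AX → (p, b, AXZ)
  read b, top A: go to q, push ε → (q, ε, XZ)
  ε-move, top X: go to p, push AX → (p, ε, AXZ)
All input consumed in state p with stack AXZ.

AXZ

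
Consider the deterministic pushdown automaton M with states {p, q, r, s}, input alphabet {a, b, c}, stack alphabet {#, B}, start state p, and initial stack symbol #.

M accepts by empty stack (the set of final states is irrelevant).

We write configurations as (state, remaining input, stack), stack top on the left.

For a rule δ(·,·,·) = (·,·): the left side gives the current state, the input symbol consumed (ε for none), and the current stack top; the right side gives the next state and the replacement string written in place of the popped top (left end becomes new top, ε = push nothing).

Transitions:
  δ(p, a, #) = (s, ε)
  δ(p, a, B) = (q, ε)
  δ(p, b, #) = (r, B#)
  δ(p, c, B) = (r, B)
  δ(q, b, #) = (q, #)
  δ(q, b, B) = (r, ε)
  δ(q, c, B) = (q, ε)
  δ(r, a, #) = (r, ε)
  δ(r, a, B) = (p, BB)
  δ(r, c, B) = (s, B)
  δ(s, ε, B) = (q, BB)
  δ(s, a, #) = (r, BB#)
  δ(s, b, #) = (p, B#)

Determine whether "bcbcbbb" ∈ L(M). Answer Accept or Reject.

(p, bcbcbbb, #) ⊢ (r, cbcbbb, B#) ⊢ (s, bcbbb, B#) ⊢ (q, bcbbb, BB#) ⊢ (r, cbbb, B#) ⊢ (s, bbb, B#) ⊢ (q, bbb, BB#) ⊢ (r, bb, B#)
No transition applies at (r, bb, B#); input not fully consumed.

Reject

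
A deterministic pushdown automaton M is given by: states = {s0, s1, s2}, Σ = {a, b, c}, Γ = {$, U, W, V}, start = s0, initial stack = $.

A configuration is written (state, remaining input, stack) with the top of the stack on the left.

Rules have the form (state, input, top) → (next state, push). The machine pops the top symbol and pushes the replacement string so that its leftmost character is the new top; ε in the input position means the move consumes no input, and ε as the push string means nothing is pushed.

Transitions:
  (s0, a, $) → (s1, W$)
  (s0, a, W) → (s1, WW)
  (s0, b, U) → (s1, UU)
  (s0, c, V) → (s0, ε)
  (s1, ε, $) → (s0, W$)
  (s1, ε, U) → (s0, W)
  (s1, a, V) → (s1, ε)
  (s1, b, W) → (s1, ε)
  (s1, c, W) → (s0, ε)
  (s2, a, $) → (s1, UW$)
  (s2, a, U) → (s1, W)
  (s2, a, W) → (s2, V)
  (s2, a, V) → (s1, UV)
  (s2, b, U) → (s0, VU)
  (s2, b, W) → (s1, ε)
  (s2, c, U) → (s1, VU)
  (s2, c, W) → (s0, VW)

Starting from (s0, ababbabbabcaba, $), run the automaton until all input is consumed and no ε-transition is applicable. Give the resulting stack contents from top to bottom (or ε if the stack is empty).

WW$

(s0, ababbabbabcaba, $)
  read a, top $: go to s1, push W$ → (s1, babbabbabcaba, W$)
  read b, top W: go to s1, push ε → (s1, abbabbabcaba, $)
  ε-move, top $: go to s0, push W$ → (s0, abbabbabcaba, W$)
  read a, top W: go to s1, push WW → (s1, bbabbabcaba, WW$)
  read b, top W: go to s1, push ε → (s1, babbabcaba, W$)
  read b, top W: go to s1, push ε → (s1, abbabcaba, $)
  ε-move, top $: go to s0, push W$ → (s0, abbabcaba, W$)
  read a, top W: go to s1, push WW → (s1, bbabcaba, WW$)
  read b, top W: go to s1, push ε → (s1, babcaba, W$)
  read b, top W: go to s1, push ε → (s1, abcaba, $)
  ε-move, top $: go to s0, push W$ → (s0, abcaba, W$)
  read a, top W: go to s1, push WW → (s1, bcaba, WW$)
  read b, top W: go to s1, push ε → (s1, caba, W$)
  read c, top W: go to s0, push ε → (s0, aba, $)
  read a, top $: go to s1, push W$ → (s1, ba, W$)
  read b, top W: go to s1, push ε → (s1, a, $)
  ε-move, top $: go to s0, push W$ → (s0, a, W$)
  read a, top W: go to s1, push WW → (s1, ε, WW$)
All input consumed in state s1 with stack WW$.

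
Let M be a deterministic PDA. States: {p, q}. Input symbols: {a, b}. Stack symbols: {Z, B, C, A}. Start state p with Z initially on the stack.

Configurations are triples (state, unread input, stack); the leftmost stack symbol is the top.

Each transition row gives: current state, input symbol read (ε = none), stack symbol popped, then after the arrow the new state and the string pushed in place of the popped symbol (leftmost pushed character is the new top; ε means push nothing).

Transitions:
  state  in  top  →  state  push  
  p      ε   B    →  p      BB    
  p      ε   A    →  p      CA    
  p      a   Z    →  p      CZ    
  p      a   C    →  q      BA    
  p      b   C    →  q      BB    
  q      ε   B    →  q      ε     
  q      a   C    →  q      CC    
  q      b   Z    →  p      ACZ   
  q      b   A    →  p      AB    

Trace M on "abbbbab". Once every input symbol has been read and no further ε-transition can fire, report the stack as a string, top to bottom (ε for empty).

(p, abbbbab, Z)
  read a, top Z: go to p, push CZ → (p, bbbbab, CZ)
  read b, top C: go to q, push BB → (q, bbbab, BBZ)
  ε-move, top B: go to q, push ε → (q, bbbab, BZ)
  ε-move, top B: go to q, push ε → (q, bbbab, Z)
  read b, top Z: go to p, push ACZ → (p, bbab, ACZ)
  ε-move, top A: go to p, push CA → (p, bbab, CACZ)
  read b, top C: go to q, push BB → (q, bab, BBACZ)
  ε-move, top B: go to q, push ε → (q, bab, BACZ)
  ε-move, top B: go to q, push ε → (q, bab, ACZ)
  read b, top A: go to p, push AB → (p, ab, ABCZ)
  ε-move, top A: go to p, push CA → (p, ab, CABCZ)
  read a, top C: go to q, push BA → (q, b, BAABCZ)
  ε-move, top B: go to q, push ε → (q, b, AABCZ)
  read b, top A: go to p, push AB → (p, ε, ABABCZ)
  ε-move, top A: go to p, push CA → (p, ε, CABABCZ)
All input consumed in state p with stack CABABCZ.

CABABCZ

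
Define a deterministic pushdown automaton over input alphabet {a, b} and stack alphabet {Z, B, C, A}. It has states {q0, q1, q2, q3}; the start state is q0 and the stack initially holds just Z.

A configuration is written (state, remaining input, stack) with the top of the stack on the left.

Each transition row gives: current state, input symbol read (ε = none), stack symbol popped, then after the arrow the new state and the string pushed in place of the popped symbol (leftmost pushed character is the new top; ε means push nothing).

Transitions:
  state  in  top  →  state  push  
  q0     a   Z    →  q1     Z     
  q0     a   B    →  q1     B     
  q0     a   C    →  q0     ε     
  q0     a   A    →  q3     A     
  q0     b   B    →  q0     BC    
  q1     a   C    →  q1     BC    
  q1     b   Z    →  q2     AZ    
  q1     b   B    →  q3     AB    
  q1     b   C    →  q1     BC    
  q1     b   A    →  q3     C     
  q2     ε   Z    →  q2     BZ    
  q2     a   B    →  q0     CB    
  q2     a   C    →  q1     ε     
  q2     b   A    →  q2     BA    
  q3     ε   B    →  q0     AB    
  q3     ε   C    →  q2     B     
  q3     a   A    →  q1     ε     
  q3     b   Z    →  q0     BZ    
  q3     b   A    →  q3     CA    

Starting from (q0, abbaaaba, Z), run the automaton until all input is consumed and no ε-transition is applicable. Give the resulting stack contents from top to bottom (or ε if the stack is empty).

(q0, abbaaaba, Z)
  read a, top Z: go to q1, push Z → (q1, bbaaaba, Z)
  read b, top Z: go to q2, push AZ → (q2, baaaba, AZ)
  read b, top A: go to q2, push BA → (q2, aaaba, BAZ)
  read a, top B: go to q0, push CB → (q0, aaba, CBAZ)
  read a, top C: go to q0, push ε → (q0, aba, BAZ)
  read a, top B: go to q1, push B → (q1, ba, BAZ)
  read b, top B: go to q3, push AB → (q3, a, ABAZ)
  read a, top A: go to q1, push ε → (q1, ε, BAZ)
All input consumed in state q1 with stack BAZ.

BAZ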